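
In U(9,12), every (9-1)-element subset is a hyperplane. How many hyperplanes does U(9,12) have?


Hyperplanes of U(9,12) are flats of rank 8.
In a uniform matroid, these are exactly the (8)-element subsets.
Count = (12 choose 8) = 495.

495


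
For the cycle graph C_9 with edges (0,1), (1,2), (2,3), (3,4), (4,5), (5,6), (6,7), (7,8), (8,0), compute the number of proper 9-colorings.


P(C_9, k) = (k-1)^9 + (-1)^9*(k-1).
P(9) = (8)^9 - 8
= 134217728 - 8 = 134217720.

134217720


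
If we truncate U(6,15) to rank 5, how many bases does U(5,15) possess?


Truncating U(6,15) to rank 5 gives U(5,15).
Bases of U(5,15) are all 5-element subsets of 15 elements.
Number of bases = C(15,5) = 3003.

3003


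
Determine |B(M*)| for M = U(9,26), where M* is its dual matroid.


The dual of U(r,n) is U(n-r, n) = U(17,26).
Bases of U(17,26) are all (17)-element subsets.
|B(M*)| = (26 choose 17) = 3124550.

3124550


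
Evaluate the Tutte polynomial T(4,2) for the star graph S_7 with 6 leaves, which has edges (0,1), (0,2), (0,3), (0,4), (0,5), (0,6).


A star on 7 vertices is a tree with 6 edges.
T(x,y) = x^(6) for any tree.
T(4,2) = 4^6 = 4096.

4096


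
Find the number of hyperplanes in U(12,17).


Hyperplanes of U(12,17) are flats of rank 11.
In a uniform matroid, these are exactly the (11)-element subsets.
Count = C(17,11) = 12376.

12376


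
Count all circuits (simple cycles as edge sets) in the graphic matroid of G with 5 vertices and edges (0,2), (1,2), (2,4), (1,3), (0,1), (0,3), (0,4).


A circuit in a graphic matroid = edge set of a simple cycle.
G has 5 vertices and 7 edges.
Enumerating all minimal edge subsets forming cycles...
Total circuits found: 6.

6


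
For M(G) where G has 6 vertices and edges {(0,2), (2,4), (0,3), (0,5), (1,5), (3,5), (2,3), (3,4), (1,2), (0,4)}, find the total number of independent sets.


An independent set in a graphic matroid is an acyclic edge subset.
G has 6 vertices and 10 edges.
Enumerate all 2^10 = 1024 subsets, checking for acyclicity.
Total independent sets = 454.

454


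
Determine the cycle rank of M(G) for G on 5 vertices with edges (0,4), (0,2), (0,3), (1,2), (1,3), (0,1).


Cycle rank (nullity) = |E| - r(M) = |E| - (|V| - c).
|E| = 6, |V| = 5, c = 1.
Nullity = 6 - (5 - 1) = 6 - 4 = 2.

2


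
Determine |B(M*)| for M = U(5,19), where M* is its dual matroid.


The dual of U(r,n) is U(n-r, n) = U(14,19).
Bases of U(14,19) are all (14)-element subsets.
|B(M*)| = C(19,14) = 19! / (14! * 5!) = 11628.

11628


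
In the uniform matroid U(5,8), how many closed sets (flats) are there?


Flats of U(5,8): every subset of size < 5 is a flat, plus E itself.
Count = C(8,0) + C(8,1) + C(8,2) + C(8,3) + C(8,4) + 1
     = 1 + 8 + 28 + 56 + 70 + 1
     = 164.

164


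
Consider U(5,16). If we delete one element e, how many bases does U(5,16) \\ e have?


Deleting e from U(5,16) gives U(5,15) since n > r.
Bases of U(5,15) = C(15,5) = 3003.

3003


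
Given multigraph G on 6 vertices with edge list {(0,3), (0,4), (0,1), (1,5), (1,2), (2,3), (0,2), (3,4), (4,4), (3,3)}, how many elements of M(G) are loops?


In a graphic matroid, a loop is a self-loop edge (u,u) with rank 0.
Examining all 10 edges for self-loops...
Self-loops found: (4,4), (3,3)
Number of loops = 2.

2


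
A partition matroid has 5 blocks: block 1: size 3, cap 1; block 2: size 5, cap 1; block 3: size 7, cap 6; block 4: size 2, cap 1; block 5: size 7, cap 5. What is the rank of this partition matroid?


Rank of a partition matroid = sum of min(|Si|, ci) for each block.
= min(3,1) + min(5,1) + min(7,6) + min(2,1) + min(7,5)
= 1 + 1 + 6 + 1 + 5
= 14.

14


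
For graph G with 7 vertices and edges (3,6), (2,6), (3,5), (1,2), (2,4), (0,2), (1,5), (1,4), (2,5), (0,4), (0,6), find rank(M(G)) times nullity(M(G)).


r(M) = |V| - c = 7 - 1 = 6.
nullity = |E| - r(M) = 11 - 6 = 5.
Product = 6 * 5 = 30.

30


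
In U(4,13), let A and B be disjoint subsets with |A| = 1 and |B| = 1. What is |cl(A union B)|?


|A union B| = 1 + 1 = 2 (disjoint).
In U(4,13), cl(S) = S if |S| < 4, else cl(S) = E.
Since 2 < 4, cl(A union B) = A union B.
|cl(A union B)| = 2.

2


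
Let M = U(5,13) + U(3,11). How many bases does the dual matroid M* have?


(M1+M2)* = M1* + M2*.
M1* = U(8,13), bases: C(13,8) = 1287.
M2* = U(8,11), bases: C(11,8) = 165.
|B(M*)| = 1287 * 165 = 212355.

212355


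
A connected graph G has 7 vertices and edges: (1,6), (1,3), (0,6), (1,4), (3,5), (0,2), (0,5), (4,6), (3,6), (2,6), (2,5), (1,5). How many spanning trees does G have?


By Kirchhoff's matrix tree theorem, the number of spanning trees equals
the determinant of any cofactor of the Laplacian matrix L.
G has 7 vertices and 12 edges.
Computing the (6 x 6) cofactor determinant gives 320.

320


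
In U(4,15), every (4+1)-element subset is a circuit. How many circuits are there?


In U(4,15), circuits are the (5)-element subsets.
Any set of 5 elements is dependent, and removing any one element gives
an independent set of size 4, so it is a minimal dependent set.
Number of circuits = (15 choose 5) = 3003.

3003


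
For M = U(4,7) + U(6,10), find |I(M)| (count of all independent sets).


For a direct sum, |I(M1+M2)| = |I(M1)| * |I(M2)|.
|I(U(4,7))| = sum C(7,k) for k=0..4 = 99.
|I(U(6,10))| = sum C(10,k) for k=0..6 = 848.
Total = 99 * 848 = 83952.

83952


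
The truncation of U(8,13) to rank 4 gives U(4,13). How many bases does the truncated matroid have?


Truncating U(8,13) to rank 4 gives U(4,13).
Bases of U(4,13) are all 4-element subsets of 13 elements.
Number of bases = C(13,4) = 13! / (4! * 9!) = 715.

715


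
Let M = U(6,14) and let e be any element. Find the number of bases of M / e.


Contracting e from U(6,14) gives U(5,13).
Bases of U(5,13) = C(13,5) = 1287.

1287


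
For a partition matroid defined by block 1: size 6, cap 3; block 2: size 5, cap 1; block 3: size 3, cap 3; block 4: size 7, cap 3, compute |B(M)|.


A basis picks exactly ci elements from block i.
Number of bases = product of C(|Si|, ci).
= C(6,3) * C(5,1) * C(3,3) * C(7,3)
= 20 * 5 * 1 * 35
= 3500.

3500


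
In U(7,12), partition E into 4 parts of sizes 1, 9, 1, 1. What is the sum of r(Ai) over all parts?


r(Ai) = min(|Ai|, 7) for each part.
Sum = min(1,7) + min(9,7) + min(1,7) + min(1,7)
    = 1 + 7 + 1 + 1
    = 10.

10


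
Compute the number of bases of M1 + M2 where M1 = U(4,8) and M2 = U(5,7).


Bases of a direct sum M1 + M2: |B| = |B(M1)| * |B(M2)|.
|B(U(4,8))| = C(8,4) = 70.
|B(U(5,7))| = C(7,5) = 21.
Total bases = 70 * 21 = 1470.

1470


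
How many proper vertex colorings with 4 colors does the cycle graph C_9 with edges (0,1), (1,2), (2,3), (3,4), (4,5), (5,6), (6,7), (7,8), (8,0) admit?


P(C_9, k) = (k-1)^9 + (-1)^9*(k-1).
P(4) = (3)^9 - 3
= 19683 - 3 = 19680.

19680


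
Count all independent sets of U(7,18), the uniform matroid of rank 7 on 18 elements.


Independent sets of U(7,18) are all subsets of size <= 7.
Count = (18 choose 0) + (18 choose 1) + (18 choose 2) + (18 choose 3) + (18 choose 4) + (18 choose 5) + (18 choose 6) + (18 choose 7)
     = 1 + 18 + 153 + 816 + 3060 + 8568 + 18564 + 31824
     = 63004.

63004


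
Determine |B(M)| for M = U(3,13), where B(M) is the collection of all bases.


Bases of U(3,13) are all 3-element subsets of the 13-element ground set.
Number of bases = C(13,3).
C(13,3) = (13 * 12 * 11) / (1 * 2 * 3) = 286.

286


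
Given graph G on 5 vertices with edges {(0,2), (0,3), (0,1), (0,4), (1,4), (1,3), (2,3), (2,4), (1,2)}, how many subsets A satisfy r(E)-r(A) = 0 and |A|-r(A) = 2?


R(x,y) = sum over A in 2^E of x^(r(E)-r(A)) * y^(|A|-r(A)).
G has 5 vertices, 9 edges. r(E) = 4.
Enumerate all 2^9 = 512 subsets.
Count subsets with r(E)-r(A)=0 and |A|-r(A)=2: 82.

82


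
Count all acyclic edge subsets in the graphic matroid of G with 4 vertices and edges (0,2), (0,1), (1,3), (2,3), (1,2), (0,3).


An independent set in a graphic matroid is an acyclic edge subset.
G has 4 vertices and 6 edges.
Enumerate all 2^6 = 64 subsets, checking for acyclicity.
Total independent sets = 38.

38


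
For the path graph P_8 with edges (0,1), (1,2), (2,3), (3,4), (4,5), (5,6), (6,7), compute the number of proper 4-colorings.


P(P_8, k) = k * (k-1)^(7).
P(4) = 4 * 3^7 = 4 * 2187 = 8748.

8748


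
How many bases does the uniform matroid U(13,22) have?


Bases of U(13,22) are all 13-element subsets of the 22-element ground set.
Number of bases = C(22,13).
C(22,13) = 497420.

497420


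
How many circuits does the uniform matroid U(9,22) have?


In U(9,22), circuits are the (10)-element subsets.
Any set of 10 elements is dependent, and removing any one element gives
an independent set of size 9, so it is a minimal dependent set.
Number of circuits = (22 choose 10) = 646646.

646646


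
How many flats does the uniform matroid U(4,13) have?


Flats of U(4,13): every subset of size < 4 is a flat, plus E itself.
Count = (13 choose 0) + (13 choose 1) + (13 choose 2) + (13 choose 3) + 1
     = 1 + 13 + 78 + 286 + 1
     = 379.

379


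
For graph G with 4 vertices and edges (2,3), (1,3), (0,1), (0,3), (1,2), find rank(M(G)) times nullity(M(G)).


r(M) = |V| - c = 4 - 1 = 3.
nullity = |E| - r(M) = 5 - 3 = 2.
Product = 3 * 2 = 6.

6


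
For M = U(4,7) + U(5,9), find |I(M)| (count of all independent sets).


For a direct sum, |I(M1+M2)| = |I(M1)| * |I(M2)|.
|I(U(4,7))| = sum C(7,k) for k=0..4 = 99.
|I(U(5,9))| = sum C(9,k) for k=0..5 = 382.
Total = 99 * 382 = 37818.

37818


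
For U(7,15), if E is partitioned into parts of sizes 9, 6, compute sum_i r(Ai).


r(Ai) = min(|Ai|, 7) for each part.
Sum = min(9,7) + min(6,7)
    = 7 + 6
    = 13.

13


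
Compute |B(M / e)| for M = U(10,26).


Contracting e from U(10,26) gives U(9,25).
Bases of U(9,25) = (25 choose 9) = 2042975.

2042975


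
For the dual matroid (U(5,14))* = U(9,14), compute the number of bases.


The dual of U(r,n) is U(n-r, n) = U(9,14).
Bases of U(9,14) are all (9)-element subsets.
|B(M*)| = C(14,9) = 2002.

2002


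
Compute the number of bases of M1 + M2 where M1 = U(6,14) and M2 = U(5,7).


Bases of a direct sum M1 + M2: |B| = |B(M1)| * |B(M2)|.
|B(U(6,14))| = C(14,6) = 3003.
|B(U(5,7))| = C(7,5) = 21.
Total bases = 3003 * 21 = 63063.

63063


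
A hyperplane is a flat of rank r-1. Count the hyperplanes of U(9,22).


Hyperplanes of U(9,22) are flats of rank 8.
In a uniform matroid, these are exactly the (8)-element subsets.
Count = C(22,8) = 319770.

319770


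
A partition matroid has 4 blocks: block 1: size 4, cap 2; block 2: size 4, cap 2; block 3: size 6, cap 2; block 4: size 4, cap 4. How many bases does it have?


A basis picks exactly ci elements from block i.
Number of bases = product of C(|Si|, ci).
= C(4,2) * C(4,2) * C(6,2) * C(4,4)
= 6 * 6 * 15 * 1
= 540.

540


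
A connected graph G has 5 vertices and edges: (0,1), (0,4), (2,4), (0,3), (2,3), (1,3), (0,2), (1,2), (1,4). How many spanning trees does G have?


By Kirchhoff's matrix tree theorem, the number of spanning trees equals
the determinant of any cofactor of the Laplacian matrix L.
G has 5 vertices and 9 edges.
Computing the (4 x 4) cofactor determinant gives 75.

75


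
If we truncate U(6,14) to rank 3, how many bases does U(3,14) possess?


Truncating U(6,14) to rank 3 gives U(3,14).
Bases of U(3,14) are all 3-element subsets of 14 elements.
Number of bases = C(14,3) = (14 * 13 * 12) / (1 * 2 * 3) = 364.

364


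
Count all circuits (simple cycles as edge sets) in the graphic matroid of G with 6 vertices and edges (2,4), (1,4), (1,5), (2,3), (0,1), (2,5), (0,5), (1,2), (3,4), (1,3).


A circuit in a graphic matroid = edge set of a simple cycle.
G has 6 vertices and 10 edges.
Enumerating all minimal edge subsets forming cycles...
Total circuits found: 18.

18


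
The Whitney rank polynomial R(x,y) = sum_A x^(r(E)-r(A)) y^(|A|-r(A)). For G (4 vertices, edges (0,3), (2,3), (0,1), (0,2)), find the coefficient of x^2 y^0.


R(x,y) = sum over A in 2^E of x^(r(E)-r(A)) * y^(|A|-r(A)).
G has 4 vertices, 4 edges. r(E) = 3.
Enumerate all 2^4 = 16 subsets.
Count subsets with r(E)-r(A)=2 and |A|-r(A)=0: 4.

4


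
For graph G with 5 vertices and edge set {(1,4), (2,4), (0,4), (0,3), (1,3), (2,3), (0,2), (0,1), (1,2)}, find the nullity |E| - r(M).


Cycle rank (nullity) = |E| - r(M) = |E| - (|V| - c).
|E| = 9, |V| = 5, c = 1.
Nullity = 9 - (5 - 1) = 9 - 4 = 5.

5


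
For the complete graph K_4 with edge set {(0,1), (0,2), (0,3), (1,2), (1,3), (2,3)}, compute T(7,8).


T(K_4; x,y) = x^3 + 3x^2 + 4xy + 2x + y^3 + 3y^2 + 2y.
Substituting x=7, y=8:
= 343 + 147 + 224 + 14 + 512 + 192 + 16
= 1448.

1448


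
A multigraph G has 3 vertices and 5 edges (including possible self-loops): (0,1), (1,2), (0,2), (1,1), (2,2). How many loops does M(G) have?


In a graphic matroid, a loop is a self-loop edge (u,u) with rank 0.
Examining all 5 edges for self-loops...
Self-loops found: (1,1), (2,2)
Number of loops = 2.

2


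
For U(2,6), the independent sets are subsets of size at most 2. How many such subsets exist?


Independent sets of U(2,6) are all subsets of size <= 2.
Count = C(6,0) + C(6,1) + C(6,2)
     = 1 + 6 + 15
     = 22.

22


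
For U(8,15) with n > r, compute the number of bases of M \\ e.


Deleting e from U(8,15) gives U(8,14) since n > r.
Bases of U(8,14) = C(14,8) = 14! / (8! * 6!) = 3003.

3003


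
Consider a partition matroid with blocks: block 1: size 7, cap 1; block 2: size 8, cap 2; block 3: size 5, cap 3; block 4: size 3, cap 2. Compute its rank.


Rank of a partition matroid = sum of min(|Si|, ci) for each block.
= min(7,1) + min(8,2) + min(5,3) + min(3,2)
= 1 + 2 + 3 + 2
= 8.

8


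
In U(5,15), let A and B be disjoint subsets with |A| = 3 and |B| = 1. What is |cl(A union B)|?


|A union B| = 3 + 1 = 4 (disjoint).
In U(5,15), cl(S) = S if |S| < 5, else cl(S) = E.
Since 4 < 5, cl(A union B) = A union B.
|cl(A union B)| = 4.

4


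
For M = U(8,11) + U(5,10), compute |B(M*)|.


(M1+M2)* = M1* + M2*.
M1* = U(3,11), bases: C(11,3) = 165.
M2* = U(5,10), bases: C(10,5) = 252.
|B(M*)| = 165 * 252 = 41580.

41580


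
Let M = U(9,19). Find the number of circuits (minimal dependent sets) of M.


In U(9,19), circuits are the (10)-element subsets.
Any set of 10 elements is dependent, and removing any one element gives
an independent set of size 9, so it is a minimal dependent set.
Number of circuits = C(19,10) = 19! / (10! * 9!) = 92378.

92378


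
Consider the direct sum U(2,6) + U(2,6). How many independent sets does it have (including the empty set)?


For a direct sum, |I(M1+M2)| = |I(M1)| * |I(M2)|.
|I(U(2,6))| = sum C(6,k) for k=0..2 = 22.
|I(U(2,6))| = sum C(6,k) for k=0..2 = 22.
Total = 22 * 22 = 484.

484


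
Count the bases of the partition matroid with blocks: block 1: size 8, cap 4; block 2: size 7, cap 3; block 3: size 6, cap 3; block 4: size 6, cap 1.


A basis picks exactly ci elements from block i.
Number of bases = product of C(|Si|, ci).
= C(8,4) * C(7,3) * C(6,3) * C(6,1)
= 70 * 35 * 20 * 6
= 294000.

294000


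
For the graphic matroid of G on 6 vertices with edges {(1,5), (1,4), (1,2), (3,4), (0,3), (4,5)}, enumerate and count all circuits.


A circuit in a graphic matroid = edge set of a simple cycle.
G has 6 vertices and 6 edges.
Enumerating all minimal edge subsets forming cycles...
Total circuits found: 1.

1


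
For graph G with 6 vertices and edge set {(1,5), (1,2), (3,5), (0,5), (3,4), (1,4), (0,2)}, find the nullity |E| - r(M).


Cycle rank (nullity) = |E| - r(M) = |E| - (|V| - c).
|E| = 7, |V| = 6, c = 1.
Nullity = 7 - (6 - 1) = 7 - 5 = 2.

2


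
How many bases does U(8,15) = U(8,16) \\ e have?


Deleting e from U(8,16) gives U(8,15) since n > r.
Bases of U(8,15) = (15 choose 8) = 6435.

6435


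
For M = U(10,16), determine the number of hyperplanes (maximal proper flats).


Hyperplanes of U(10,16) are flats of rank 9.
In a uniform matroid, these are exactly the (9)-element subsets.
Count = C(16,9) = 11440.

11440


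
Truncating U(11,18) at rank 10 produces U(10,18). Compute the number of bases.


Truncating U(11,18) to rank 10 gives U(10,18).
Bases of U(10,18) are all 10-element subsets of 18 elements.
Number of bases = C(18,10) = 43758.

43758


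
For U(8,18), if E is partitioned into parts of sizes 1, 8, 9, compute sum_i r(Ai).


r(Ai) = min(|Ai|, 8) for each part.
Sum = min(1,8) + min(8,8) + min(9,8)
    = 1 + 8 + 8
    = 17.

17


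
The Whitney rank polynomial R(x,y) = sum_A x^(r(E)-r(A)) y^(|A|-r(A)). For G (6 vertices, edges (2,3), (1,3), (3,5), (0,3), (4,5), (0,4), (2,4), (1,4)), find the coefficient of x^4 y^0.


R(x,y) = sum over A in 2^E of x^(r(E)-r(A)) * y^(|A|-r(A)).
G has 6 vertices, 8 edges. r(E) = 5.
Enumerate all 2^8 = 256 subsets.
Count subsets with r(E)-r(A)=4 and |A|-r(A)=0: 8.

8


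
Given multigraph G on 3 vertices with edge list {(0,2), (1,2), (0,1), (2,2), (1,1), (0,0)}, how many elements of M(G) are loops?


In a graphic matroid, a loop is a self-loop edge (u,u) with rank 0.
Examining all 6 edges for self-loops...
Self-loops found: (2,2), (1,1), (0,0)
Number of loops = 3.

3


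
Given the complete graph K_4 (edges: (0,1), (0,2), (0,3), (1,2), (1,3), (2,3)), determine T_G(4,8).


T(K_4; x,y) = x^3 + 3x^2 + 4xy + 2x + y^3 + 3y^2 + 2y.
Substituting x=4, y=8:
= 64 + 48 + 128 + 8 + 512 + 192 + 16
= 968.

968


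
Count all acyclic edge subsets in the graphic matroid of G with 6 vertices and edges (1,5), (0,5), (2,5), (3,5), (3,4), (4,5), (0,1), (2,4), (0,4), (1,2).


An independent set in a graphic matroid is an acyclic edge subset.
G has 6 vertices and 10 edges.
Enumerate all 2^10 = 1024 subsets, checking for acyclicity.
Total independent sets = 450.

450


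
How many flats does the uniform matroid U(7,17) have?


Flats of U(7,17): every subset of size < 7 is a flat, plus E itself.
Count = (17 choose 0) + (17 choose 1) + (17 choose 2) + (17 choose 3) + (17 choose 4) + (17 choose 5) + (17 choose 6) + 1
     = 1 + 17 + 136 + 680 + 2380 + 6188 + 12376 + 1
     = 21779.

21779


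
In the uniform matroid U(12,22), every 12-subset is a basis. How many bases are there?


Bases of U(12,22) are all 12-element subsets of the 22-element ground set.
Number of bases = C(22,12).
C(22,12) = 22! / (12! * 10!) = 646646.

646646


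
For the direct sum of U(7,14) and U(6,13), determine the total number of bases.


Bases of a direct sum M1 + M2: |B| = |B(M1)| * |B(M2)|.
|B(U(7,14))| = C(14,7) = 3432.
|B(U(6,13))| = C(13,6) = 1716.
Total bases = 3432 * 1716 = 5889312.

5889312


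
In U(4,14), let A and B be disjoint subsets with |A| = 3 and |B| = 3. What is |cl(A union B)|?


|A union B| = 3 + 3 = 6 (disjoint).
In U(4,14), cl(S) = S if |S| < 4, else cl(S) = E.
Since 6 >= 4, cl(A union B) = E.
|cl(A union B)| = 14.

14


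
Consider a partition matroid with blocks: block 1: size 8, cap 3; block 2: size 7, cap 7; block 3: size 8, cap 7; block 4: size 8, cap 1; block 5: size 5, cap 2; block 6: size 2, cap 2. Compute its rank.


Rank of a partition matroid = sum of min(|Si|, ci) for each block.
= min(8,3) + min(7,7) + min(8,7) + min(8,1) + min(5,2) + min(2,2)
= 3 + 7 + 7 + 1 + 2 + 2
= 22.

22


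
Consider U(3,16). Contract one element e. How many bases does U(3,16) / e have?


Contracting e from U(3,16) gives U(2,15).
Bases of U(2,15) = (15 choose 2) = 105.

105


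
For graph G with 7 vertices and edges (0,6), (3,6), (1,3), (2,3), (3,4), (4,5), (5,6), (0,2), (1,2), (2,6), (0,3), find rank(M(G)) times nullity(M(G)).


r(M) = |V| - c = 7 - 1 = 6.
nullity = |E| - r(M) = 11 - 6 = 5.
Product = 6 * 5 = 30.

30


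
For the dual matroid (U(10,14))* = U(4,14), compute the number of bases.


The dual of U(r,n) is U(n-r, n) = U(4,14).
Bases of U(4,14) are all (4)-element subsets.
|B(M*)| = C(14,4) = (14 * 13 * 12 * 11) / (1 * 2 * 3 * 4) = 1001.

1001


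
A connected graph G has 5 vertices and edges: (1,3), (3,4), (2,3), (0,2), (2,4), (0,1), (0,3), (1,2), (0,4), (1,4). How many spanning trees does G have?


By Kirchhoff's matrix tree theorem, the number of spanning trees equals
the determinant of any cofactor of the Laplacian matrix L.
G has 5 vertices and 10 edges.
Computing the (4 x 4) cofactor determinant gives 125.

125


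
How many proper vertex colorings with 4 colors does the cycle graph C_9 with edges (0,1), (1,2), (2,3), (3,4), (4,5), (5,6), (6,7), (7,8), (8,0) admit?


P(C_9, k) = (k-1)^9 + (-1)^9*(k-1).
P(4) = (3)^9 - 3
= 19683 - 3 = 19680.

19680


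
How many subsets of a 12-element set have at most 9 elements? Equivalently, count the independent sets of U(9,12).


Independent sets of U(9,12) are all subsets of size <= 9.
Count = C(12,0) + C(12,1) + C(12,2) + C(12,3) + C(12,4) + C(12,5) + C(12,6) + C(12,7) + C(12,8) + C(12,9)
     = 1 + 12 + 66 + 220 + 495 + 792 + 924 + 792 + 495 + 220
     = 4017.

4017


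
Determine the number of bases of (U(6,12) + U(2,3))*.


(M1+M2)* = M1* + M2*.
M1* = U(6,12), bases: C(12,6) = 924.
M2* = U(1,3), bases: C(3,1) = 3.
|B(M*)| = 924 * 3 = 2772.

2772


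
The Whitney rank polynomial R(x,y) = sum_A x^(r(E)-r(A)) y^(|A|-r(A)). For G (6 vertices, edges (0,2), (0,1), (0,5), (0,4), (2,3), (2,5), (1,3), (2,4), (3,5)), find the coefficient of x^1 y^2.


R(x,y) = sum over A in 2^E of x^(r(E)-r(A)) * y^(|A|-r(A)).
G has 6 vertices, 9 edges. r(E) = 5.
Enumerate all 2^9 = 512 subsets.
Count subsets with r(E)-r(A)=1 and |A|-r(A)=2: 17.

17


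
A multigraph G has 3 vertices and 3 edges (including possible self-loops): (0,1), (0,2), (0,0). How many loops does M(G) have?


In a graphic matroid, a loop is a self-loop edge (u,u) with rank 0.
Examining all 3 edges for self-loops...
Self-loops found: (0,0)
Number of loops = 1.

1


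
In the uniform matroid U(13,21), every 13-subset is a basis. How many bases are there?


Bases of U(13,21) are all 13-element subsets of the 21-element ground set.
Number of bases = C(21,13).
(21 choose 13) = 203490.

203490


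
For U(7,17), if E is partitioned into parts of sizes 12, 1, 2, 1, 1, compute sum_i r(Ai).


r(Ai) = min(|Ai|, 7) for each part.
Sum = min(12,7) + min(1,7) + min(2,7) + min(1,7) + min(1,7)
    = 7 + 1 + 2 + 1 + 1
    = 12.

12


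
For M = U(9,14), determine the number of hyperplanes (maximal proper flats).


Hyperplanes of U(9,14) are flats of rank 8.
In a uniform matroid, these are exactly the (8)-element subsets.
Count = C(14,8) = 14! / (8! * 6!) = 3003.

3003


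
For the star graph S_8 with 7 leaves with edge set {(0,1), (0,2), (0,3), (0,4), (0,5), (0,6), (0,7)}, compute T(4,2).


A star on 8 vertices is a tree with 7 edges.
T(x,y) = x^(7) for any tree.
T(4,2) = 4^7 = 16384.

16384


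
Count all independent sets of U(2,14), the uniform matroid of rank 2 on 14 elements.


Independent sets of U(2,14) are all subsets of size <= 2.
Count = C(14,0) + C(14,1) + C(14,2)
     = 1 + 14 + 91
     = 106.

106


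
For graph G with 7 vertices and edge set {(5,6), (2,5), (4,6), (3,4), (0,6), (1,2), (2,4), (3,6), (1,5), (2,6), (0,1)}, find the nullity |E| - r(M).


Cycle rank (nullity) = |E| - r(M) = |E| - (|V| - c).
|E| = 11, |V| = 7, c = 1.
Nullity = 11 - (7 - 1) = 11 - 6 = 5.

5


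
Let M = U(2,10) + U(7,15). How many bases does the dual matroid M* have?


(M1+M2)* = M1* + M2*.
M1* = U(8,10), bases: C(10,8) = 45.
M2* = U(8,15), bases: C(15,8) = 6435.
|B(M*)| = 45 * 6435 = 289575.

289575


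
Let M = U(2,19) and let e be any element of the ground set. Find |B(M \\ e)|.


Deleting e from U(2,19) gives U(2,18) since n > r.
Bases of U(2,18) = C(18,2) = 18! / (2! * 16!) = 153.

153


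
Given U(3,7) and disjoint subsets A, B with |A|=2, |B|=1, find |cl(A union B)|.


|A union B| = 2 + 1 = 3 (disjoint).
In U(3,7), cl(S) = S if |S| < 3, else cl(S) = E.
Since 3 >= 3, cl(A union B) = E.
|cl(A union B)| = 7.

7


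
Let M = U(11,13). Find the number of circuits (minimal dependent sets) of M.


In U(11,13), circuits are the (12)-element subsets.
Any set of 12 elements is dependent, and removing any one element gives
an independent set of size 11, so it is a minimal dependent set.
Number of circuits = C(13,12) = 13! / (12! * 1!) = 13.

13


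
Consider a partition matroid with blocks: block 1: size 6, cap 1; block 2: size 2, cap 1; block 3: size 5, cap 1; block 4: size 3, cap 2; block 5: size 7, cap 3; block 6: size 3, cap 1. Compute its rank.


Rank of a partition matroid = sum of min(|Si|, ci) for each block.
= min(6,1) + min(2,1) + min(5,1) + min(3,2) + min(7,3) + min(3,1)
= 1 + 1 + 1 + 2 + 3 + 1
= 9.

9


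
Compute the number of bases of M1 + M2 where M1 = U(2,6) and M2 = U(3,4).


Bases of a direct sum M1 + M2: |B| = |B(M1)| * |B(M2)|.
|B(U(2,6))| = C(6,2) = 15.
|B(U(3,4))| = C(4,3) = 4.
Total bases = 15 * 4 = 60.

60


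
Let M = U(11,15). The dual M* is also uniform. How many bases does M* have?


The dual of U(r,n) is U(n-r, n) = U(4,15).
Bases of U(4,15) are all (4)-element subsets.
|B(M*)| = C(15,4) = (15 * 14 * 13 * 12) / (1 * 2 * 3 * 4) = 1365.

1365


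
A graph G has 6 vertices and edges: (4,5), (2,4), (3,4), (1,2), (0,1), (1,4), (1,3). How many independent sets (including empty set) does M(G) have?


An independent set in a graphic matroid is an acyclic edge subset.
G has 6 vertices and 7 edges.
Enumerate all 2^7 = 128 subsets, checking for acyclicity.
Total independent sets = 96.

96


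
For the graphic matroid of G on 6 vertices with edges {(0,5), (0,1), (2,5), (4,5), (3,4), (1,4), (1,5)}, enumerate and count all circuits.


A circuit in a graphic matroid = edge set of a simple cycle.
G has 6 vertices and 7 edges.
Enumerating all minimal edge subsets forming cycles...
Total circuits found: 3.

3


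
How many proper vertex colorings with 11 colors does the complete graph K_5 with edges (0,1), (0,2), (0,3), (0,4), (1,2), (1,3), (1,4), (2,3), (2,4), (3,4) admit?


P(K_5, k) = k(k-1)(k-2)...(k-4).
P(11) = (11) * (10) * (9) * (8) * (7) = 55440.

55440


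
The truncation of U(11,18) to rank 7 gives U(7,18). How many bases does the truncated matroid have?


Truncating U(11,18) to rank 7 gives U(7,18).
Bases of U(7,18) are all 7-element subsets of 18 elements.
Number of bases = (18 choose 7) = 31824.

31824


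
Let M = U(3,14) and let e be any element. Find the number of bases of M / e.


Contracting e from U(3,14) gives U(2,13).
Bases of U(2,13) = (13 choose 2) = 78.

78


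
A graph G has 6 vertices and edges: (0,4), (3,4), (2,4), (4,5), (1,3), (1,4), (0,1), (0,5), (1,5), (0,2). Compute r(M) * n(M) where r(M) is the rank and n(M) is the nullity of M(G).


r(M) = |V| - c = 6 - 1 = 5.
nullity = |E| - r(M) = 10 - 5 = 5.
Product = 5 * 5 = 25.

25


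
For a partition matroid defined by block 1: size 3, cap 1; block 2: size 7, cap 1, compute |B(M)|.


A basis picks exactly ci elements from block i.
Number of bases = product of C(|Si|, ci).
= C(3,1) * C(7,1)
= 3 * 7
= 21.

21


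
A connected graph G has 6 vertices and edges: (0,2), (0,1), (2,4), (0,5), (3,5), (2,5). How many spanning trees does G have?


By Kirchhoff's matrix tree theorem, the number of spanning trees equals
the determinant of any cofactor of the Laplacian matrix L.
G has 6 vertices and 6 edges.
Computing the (5 x 5) cofactor determinant gives 3.

3


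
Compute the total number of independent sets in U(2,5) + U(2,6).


For a direct sum, |I(M1+M2)| = |I(M1)| * |I(M2)|.
|I(U(2,5))| = sum C(5,k) for k=0..2 = 16.
|I(U(2,6))| = sum C(6,k) for k=0..2 = 22.
Total = 16 * 22 = 352.

352


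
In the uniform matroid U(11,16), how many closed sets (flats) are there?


Flats of U(11,16): every subset of size < 11 is a flat, plus E itself.
Count = C(16,0) + C(16,1) + C(16,2) + C(16,3) + C(16,4) + C(16,5) + C(16,6) + C(16,7) + C(16,8) + C(16,9) + C(16,10) + 1
     = 1 + 16 + 120 + 560 + 1820 + 4368 + 8008 + 11440 + 12870 + 11440 + 8008 + 1
     = 58652.

58652


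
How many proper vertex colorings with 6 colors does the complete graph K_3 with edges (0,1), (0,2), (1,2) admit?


P(K_3, k) = k(k-1)(k-2)...(k-2).
P(6) = (6) * (5) * (4) = 120.

120


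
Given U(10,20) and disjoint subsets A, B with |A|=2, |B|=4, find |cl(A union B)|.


|A union B| = 2 + 4 = 6 (disjoint).
In U(10,20), cl(S) = S if |S| < 10, else cl(S) = E.
Since 6 < 10, cl(A union B) = A union B.
|cl(A union B)| = 6.

6


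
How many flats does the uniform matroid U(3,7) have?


Flats of U(3,7): every subset of size < 3 is a flat, plus E itself.
Count = (7 choose 0) + (7 choose 1) + (7 choose 2) + 1
     = 1 + 7 + 21 + 1
     = 30.

30


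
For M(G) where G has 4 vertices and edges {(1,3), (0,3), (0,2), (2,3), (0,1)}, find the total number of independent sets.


An independent set in a graphic matroid is an acyclic edge subset.
G has 4 vertices and 5 edges.
Enumerate all 2^5 = 32 subsets, checking for acyclicity.
Total independent sets = 24.

24


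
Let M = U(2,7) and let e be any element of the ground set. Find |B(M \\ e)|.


Deleting e from U(2,7) gives U(2,6) since n > r.
Bases of U(2,6) = C(6,2) = 6! / (2! * 4!) = 15.

15


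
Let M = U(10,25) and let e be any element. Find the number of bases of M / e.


Contracting e from U(10,25) gives U(9,24).
Bases of U(9,24) = C(24,9) = 1307504.

1307504


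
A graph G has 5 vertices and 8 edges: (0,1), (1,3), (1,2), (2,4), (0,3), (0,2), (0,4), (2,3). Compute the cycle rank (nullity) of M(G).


Cycle rank (nullity) = |E| - r(M) = |E| - (|V| - c).
|E| = 8, |V| = 5, c = 1.
Nullity = 8 - (5 - 1) = 8 - 4 = 4.

4


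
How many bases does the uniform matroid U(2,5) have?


Bases of U(2,5) are all 2-element subsets of the 5-element ground set.
Number of bases = C(5,2).
(5 choose 2) = 10.

10


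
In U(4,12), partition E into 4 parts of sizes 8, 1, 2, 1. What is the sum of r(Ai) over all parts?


r(Ai) = min(|Ai|, 4) for each part.
Sum = min(8,4) + min(1,4) + min(2,4) + min(1,4)
    = 4 + 1 + 2 + 1
    = 8.

8


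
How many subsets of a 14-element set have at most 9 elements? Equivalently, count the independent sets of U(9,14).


Independent sets of U(9,14) are all subsets of size <= 9.
Count = C(14,0) + C(14,1) + C(14,2) + C(14,3) + C(14,4) + C(14,5) + C(14,6) + C(14,7) + C(14,8) + C(14,9)
     = 1 + 14 + 91 + 364 + 1001 + 2002 + 3003 + 3432 + 3003 + 2002
     = 14913.

14913


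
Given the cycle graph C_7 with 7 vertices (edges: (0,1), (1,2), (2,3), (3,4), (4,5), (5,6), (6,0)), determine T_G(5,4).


T(C_7; x,y) = x + x^2 + ... + x^(6) + y.
T(5,4) = 5^1 + 5^2 + 5^3 + 5^4 + 5^5 + 5^6 + 4
= 5 + 25 + 125 + 625 + 3125 + 15625 + 4
= 19534.

19534


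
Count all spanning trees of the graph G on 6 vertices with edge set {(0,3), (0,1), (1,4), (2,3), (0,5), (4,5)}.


By Kirchhoff's matrix tree theorem, the number of spanning trees equals
the determinant of any cofactor of the Laplacian matrix L.
G has 6 vertices and 6 edges.
Computing the (5 x 5) cofactor determinant gives 4.

4


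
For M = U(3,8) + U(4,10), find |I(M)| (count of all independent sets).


For a direct sum, |I(M1+M2)| = |I(M1)| * |I(M2)|.
|I(U(3,8))| = sum C(8,k) for k=0..3 = 93.
|I(U(4,10))| = sum C(10,k) for k=0..4 = 386.
Total = 93 * 386 = 35898.

35898


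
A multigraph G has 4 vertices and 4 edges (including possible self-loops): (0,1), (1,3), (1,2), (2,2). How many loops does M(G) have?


In a graphic matroid, a loop is a self-loop edge (u,u) with rank 0.
Examining all 4 edges for self-loops...
Self-loops found: (2,2)
Number of loops = 1.

1


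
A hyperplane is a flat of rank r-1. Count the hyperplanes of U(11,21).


Hyperplanes of U(11,21) are flats of rank 10.
In a uniform matroid, these are exactly the (10)-element subsets.
Count = C(21,10) = 21! / (10! * 11!) = 352716.

352716


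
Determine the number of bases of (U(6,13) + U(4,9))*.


(M1+M2)* = M1* + M2*.
M1* = U(7,13), bases: C(13,7) = 1716.
M2* = U(5,9), bases: C(9,5) = 126.
|B(M*)| = 1716 * 126 = 216216.

216216


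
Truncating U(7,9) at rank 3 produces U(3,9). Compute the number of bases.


Truncating U(7,9) to rank 3 gives U(3,9).
Bases of U(3,9) are all 3-element subsets of 9 elements.
Number of bases = (9 choose 3) = 84.

84


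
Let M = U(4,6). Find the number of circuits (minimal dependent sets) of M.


In U(4,6), circuits are the (5)-element subsets.
Any set of 5 elements is dependent, and removing any one element gives
an independent set of size 4, so it is a minimal dependent set.
Number of circuits = C(6,5) = 6! / (5! * 1!) = 6.

6


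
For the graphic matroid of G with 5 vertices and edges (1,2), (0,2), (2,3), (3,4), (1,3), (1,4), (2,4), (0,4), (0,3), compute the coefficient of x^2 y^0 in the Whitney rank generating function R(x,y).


R(x,y) = sum over A in 2^E of x^(r(E)-r(A)) * y^(|A|-r(A)).
G has 5 vertices, 9 edges. r(E) = 4.
Enumerate all 2^9 = 512 subsets.
Count subsets with r(E)-r(A)=2 and |A|-r(A)=0: 36.

36


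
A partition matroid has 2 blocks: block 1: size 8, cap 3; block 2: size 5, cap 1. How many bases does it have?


A basis picks exactly ci elements from block i.
Number of bases = product of C(|Si|, ci).
= C(8,3) * C(5,1)
= 56 * 5
= 280.

280


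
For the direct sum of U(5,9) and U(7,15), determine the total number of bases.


Bases of a direct sum M1 + M2: |B| = |B(M1)| * |B(M2)|.
|B(U(5,9))| = C(9,5) = 126.
|B(U(7,15))| = C(15,7) = 6435.
Total bases = 126 * 6435 = 810810.

810810


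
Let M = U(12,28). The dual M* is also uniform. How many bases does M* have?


The dual of U(r,n) is U(n-r, n) = U(16,28).
Bases of U(16,28) are all (16)-element subsets.
|B(M*)| = C(28,16) = 28! / (16! * 12!) = 30421755.

30421755


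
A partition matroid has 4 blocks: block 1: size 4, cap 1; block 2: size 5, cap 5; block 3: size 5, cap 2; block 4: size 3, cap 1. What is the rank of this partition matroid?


Rank of a partition matroid = sum of min(|Si|, ci) for each block.
= min(4,1) + min(5,5) + min(5,2) + min(3,1)
= 1 + 5 + 2 + 1
= 9.

9


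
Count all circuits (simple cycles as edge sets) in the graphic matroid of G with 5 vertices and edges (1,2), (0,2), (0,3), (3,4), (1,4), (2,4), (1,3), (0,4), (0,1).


A circuit in a graphic matroid = edge set of a simple cycle.
G has 5 vertices and 9 edges.
Enumerating all minimal edge subsets forming cycles...
Total circuits found: 22.

22


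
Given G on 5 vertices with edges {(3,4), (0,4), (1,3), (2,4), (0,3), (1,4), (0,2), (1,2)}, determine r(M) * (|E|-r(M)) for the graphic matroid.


r(M) = |V| - c = 5 - 1 = 4.
nullity = |E| - r(M) = 8 - 4 = 4.
Product = 4 * 4 = 16.

16


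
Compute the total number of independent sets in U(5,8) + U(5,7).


For a direct sum, |I(M1+M2)| = |I(M1)| * |I(M2)|.
|I(U(5,8))| = sum C(8,k) for k=0..5 = 219.
|I(U(5,7))| = sum C(7,k) for k=0..5 = 120.
Total = 219 * 120 = 26280.

26280


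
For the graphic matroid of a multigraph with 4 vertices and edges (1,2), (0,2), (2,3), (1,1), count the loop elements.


In a graphic matroid, a loop is a self-loop edge (u,u) with rank 0.
Examining all 4 edges for self-loops...
Self-loops found: (1,1)
Number of loops = 1.

1


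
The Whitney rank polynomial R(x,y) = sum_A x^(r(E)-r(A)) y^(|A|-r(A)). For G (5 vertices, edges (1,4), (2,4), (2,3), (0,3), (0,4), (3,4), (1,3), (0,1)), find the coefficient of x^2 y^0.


R(x,y) = sum over A in 2^E of x^(r(E)-r(A)) * y^(|A|-r(A)).
G has 5 vertices, 8 edges. r(E) = 4.
Enumerate all 2^8 = 256 subsets.
Count subsets with r(E)-r(A)=2 and |A|-r(A)=0: 28.

28


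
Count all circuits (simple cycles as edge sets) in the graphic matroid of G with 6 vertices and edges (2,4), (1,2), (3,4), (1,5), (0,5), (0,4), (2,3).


A circuit in a graphic matroid = edge set of a simple cycle.
G has 6 vertices and 7 edges.
Enumerating all minimal edge subsets forming cycles...
Total circuits found: 3.

3


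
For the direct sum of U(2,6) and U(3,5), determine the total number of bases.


Bases of a direct sum M1 + M2: |B| = |B(M1)| * |B(M2)|.
|B(U(2,6))| = C(6,2) = 15.
|B(U(3,5))| = C(5,3) = 10.
Total bases = 15 * 10 = 150.

150


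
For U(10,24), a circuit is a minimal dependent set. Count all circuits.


In U(10,24), circuits are the (11)-element subsets.
Any set of 11 elements is dependent, and removing any one element gives
an independent set of size 10, so it is a minimal dependent set.
Number of circuits = (24 choose 11) = 2496144.

2496144


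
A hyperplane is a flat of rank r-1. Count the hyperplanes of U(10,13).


Hyperplanes of U(10,13) are flats of rank 9.
In a uniform matroid, these are exactly the (9)-element subsets.
Count = C(13,9) = 715.

715


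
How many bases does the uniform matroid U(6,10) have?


Bases of U(6,10) are all 6-element subsets of the 10-element ground set.
Number of bases = C(10,6).
(10 choose 6) = 210.

210


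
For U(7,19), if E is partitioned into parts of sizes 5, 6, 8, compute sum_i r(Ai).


r(Ai) = min(|Ai|, 7) for each part.
Sum = min(5,7) + min(6,7) + min(8,7)
    = 5 + 6 + 7
    = 18.

18


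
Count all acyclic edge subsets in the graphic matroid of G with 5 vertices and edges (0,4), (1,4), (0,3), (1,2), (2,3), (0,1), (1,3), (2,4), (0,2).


An independent set in a graphic matroid is an acyclic edge subset.
G has 5 vertices and 9 edges.
Enumerate all 2^9 = 512 subsets, checking for acyclicity.
Total independent sets = 198.

198


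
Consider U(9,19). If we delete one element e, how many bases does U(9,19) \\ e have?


Deleting e from U(9,19) gives U(9,18) since n > r.
Bases of U(9,18) = (18 choose 9) = 48620.

48620


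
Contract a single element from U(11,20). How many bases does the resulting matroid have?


Contracting e from U(11,20) gives U(10,19).
Bases of U(10,19) = (19 choose 10) = 92378.

92378


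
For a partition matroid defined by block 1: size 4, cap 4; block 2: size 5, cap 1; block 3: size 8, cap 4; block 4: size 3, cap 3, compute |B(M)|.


A basis picks exactly ci elements from block i.
Number of bases = product of C(|Si|, ci).
= C(4,4) * C(5,1) * C(8,4) * C(3,3)
= 1 * 5 * 70 * 1
= 350.

350


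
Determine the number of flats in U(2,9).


Flats of U(2,9): every subset of size < 2 is a flat, plus E itself.
Count = C(9,0) + C(9,1) + 1
     = 1 + 9 + 1
     = 11.

11


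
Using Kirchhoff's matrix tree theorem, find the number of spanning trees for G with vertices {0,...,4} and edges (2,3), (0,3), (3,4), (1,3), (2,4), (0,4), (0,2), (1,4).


By Kirchhoff's matrix tree theorem, the number of spanning trees equals
the determinant of any cofactor of the Laplacian matrix L.
G has 5 vertices and 8 edges.
Computing the (4 x 4) cofactor determinant gives 40.

40


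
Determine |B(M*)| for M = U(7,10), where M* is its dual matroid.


The dual of U(r,n) is U(n-r, n) = U(3,10).
Bases of U(3,10) are all (3)-element subsets.
|B(M*)| = (10 choose 3) = 120.

120


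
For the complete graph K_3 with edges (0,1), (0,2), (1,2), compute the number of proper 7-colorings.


P(K_3, k) = k(k-1)(k-2)...(k-2).
P(7) = (7) * (6) * (5) = 210.

210


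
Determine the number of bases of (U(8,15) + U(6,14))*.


(M1+M2)* = M1* + M2*.
M1* = U(7,15), bases: C(15,7) = 6435.
M2* = U(8,14), bases: C(14,8) = 3003.
|B(M*)| = 6435 * 3003 = 19324305.

19324305


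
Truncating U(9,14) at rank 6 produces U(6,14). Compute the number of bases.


Truncating U(9,14) to rank 6 gives U(6,14).
Bases of U(6,14) are all 6-element subsets of 14 elements.
Number of bases = (14 choose 6) = 3003.

3003


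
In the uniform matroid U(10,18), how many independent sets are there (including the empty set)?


Independent sets of U(10,18) are all subsets of size <= 10.
Count = C(18,0) + C(18,1) + C(18,2) + C(18,3) + C(18,4) + C(18,5) + C(18,6) + C(18,7) + C(18,8) + C(18,9) + C(18,10)
     = 1 + 18 + 153 + 816 + 3060 + 8568 + 18564 + 31824 + 43758 + 48620 + 43758
     = 199140.

199140
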